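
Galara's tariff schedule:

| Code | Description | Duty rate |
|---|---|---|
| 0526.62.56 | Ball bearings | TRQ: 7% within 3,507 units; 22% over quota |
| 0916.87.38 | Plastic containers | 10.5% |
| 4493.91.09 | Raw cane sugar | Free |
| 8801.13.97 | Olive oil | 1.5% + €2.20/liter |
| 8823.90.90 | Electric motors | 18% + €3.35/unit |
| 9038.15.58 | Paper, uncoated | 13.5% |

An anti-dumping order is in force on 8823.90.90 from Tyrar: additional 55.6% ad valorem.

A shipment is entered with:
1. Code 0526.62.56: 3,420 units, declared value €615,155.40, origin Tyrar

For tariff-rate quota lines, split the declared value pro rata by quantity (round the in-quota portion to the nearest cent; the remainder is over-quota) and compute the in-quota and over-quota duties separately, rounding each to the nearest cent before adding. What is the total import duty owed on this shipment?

€43,060.88

Line 1 (0526.62.56, Tyrar, 3,420 units, €615,155.40):
Code 0526.62.56 is under a tariff-rate quota (threshold 3,507 units). Quantity 3,420 units is within the quota, so the in-quota rate 7% applies to the full value.
Duty = €615,155.40 × 7% = €43,060.88.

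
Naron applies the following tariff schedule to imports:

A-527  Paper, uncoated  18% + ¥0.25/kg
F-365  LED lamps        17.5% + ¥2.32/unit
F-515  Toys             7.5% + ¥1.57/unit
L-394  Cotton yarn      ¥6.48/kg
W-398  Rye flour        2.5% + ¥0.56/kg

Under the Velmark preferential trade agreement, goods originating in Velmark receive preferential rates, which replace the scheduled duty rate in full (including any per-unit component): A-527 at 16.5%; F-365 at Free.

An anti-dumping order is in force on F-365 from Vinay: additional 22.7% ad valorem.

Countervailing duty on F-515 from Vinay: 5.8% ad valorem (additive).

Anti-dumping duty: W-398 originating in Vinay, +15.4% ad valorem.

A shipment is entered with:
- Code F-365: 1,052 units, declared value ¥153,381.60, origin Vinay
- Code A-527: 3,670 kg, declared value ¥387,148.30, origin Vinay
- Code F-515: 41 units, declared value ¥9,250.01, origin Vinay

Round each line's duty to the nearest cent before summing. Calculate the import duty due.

Line 1 (F-365, Vinay, 1,052 units, ¥153,381.60):
Base rate for F-365 is 17.5% + ¥2.32/unit.
F-365 has an FTA preferential rate, but origin Vinay is not Velmark; base rate stands.
Additional duty on F-365 from Vinay: +22.7%. Applied ad valorem rate: 17.5% + 22.7% = 40.2%.
Duty = ¥153,381.60 × 40.2% + 1,052 × ¥2.32 = ¥64,100.04.
Line 2 (A-527, Vinay, 3,670 kg, ¥387,148.30):
Base rate for A-527 is 18% + ¥0.25/kg.
A-527 has an FTA preferential rate, but origin Vinay is not Velmark; base rate stands.
Duty = ¥387,148.30 × 18% + 3,670 × ¥0.25 = ¥70,604.19.
Line 3 (F-515, Vinay, 41 units, ¥9,250.01):
Base rate for F-515 is 7.5% + ¥1.57/unit.
Additional duty on F-515 from Vinay: +5.8%. Applied ad valorem rate: 7.5% + 5.8% = 13.3%.
Duty = ¥9,250.01 × 13.3% + 41 × ¥1.57 = ¥1,294.62.
Total = ¥64,100.04 + ¥70,604.19 + ¥1,294.62 = ¥135,998.85.

¥135,998.85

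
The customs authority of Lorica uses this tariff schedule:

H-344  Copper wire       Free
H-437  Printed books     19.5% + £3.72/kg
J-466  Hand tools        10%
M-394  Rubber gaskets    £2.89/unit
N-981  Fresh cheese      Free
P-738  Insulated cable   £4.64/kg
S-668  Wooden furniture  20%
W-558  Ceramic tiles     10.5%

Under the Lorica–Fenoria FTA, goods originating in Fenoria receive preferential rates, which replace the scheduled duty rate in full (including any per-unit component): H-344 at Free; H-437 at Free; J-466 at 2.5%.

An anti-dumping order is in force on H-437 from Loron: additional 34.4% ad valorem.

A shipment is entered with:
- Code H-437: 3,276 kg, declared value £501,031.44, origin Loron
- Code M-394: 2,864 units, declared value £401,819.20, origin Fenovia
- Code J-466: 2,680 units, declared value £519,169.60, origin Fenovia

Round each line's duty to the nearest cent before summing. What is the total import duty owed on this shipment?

£342,436.59

Line 1 (H-437, Loron, 3,276 kg, £501,031.44):
Base rate for H-437 is 19.5% + £3.72/kg.
H-437 has an FTA preferential rate, but origin Loron is not Fenoria; base rate stands.
Additional duty on H-437 from Loron: +34.4%. Applied ad valorem rate: 19.5% + 34.4% = 53.9%.
Duty = £501,031.44 × 53.9% + 3,276 × £3.72 = £282,242.67.
Line 2 (M-394, Fenovia, 2,864 units, £401,819.20):
Base rate for M-394 is £2.89/unit.
Duty = 2,864 × £2.89 = £8,276.96.
Line 3 (J-466, Fenovia, 2,680 units, £519,169.60):
Base rate for J-466 is 10%.
J-466 has an FTA preferential rate, but origin Fenovia is not Fenoria; base rate stands.
Duty = £519,169.60 × 10% = £51,916.96.
Total = £282,242.67 + £8,276.96 + £51,916.96 = £342,436.59.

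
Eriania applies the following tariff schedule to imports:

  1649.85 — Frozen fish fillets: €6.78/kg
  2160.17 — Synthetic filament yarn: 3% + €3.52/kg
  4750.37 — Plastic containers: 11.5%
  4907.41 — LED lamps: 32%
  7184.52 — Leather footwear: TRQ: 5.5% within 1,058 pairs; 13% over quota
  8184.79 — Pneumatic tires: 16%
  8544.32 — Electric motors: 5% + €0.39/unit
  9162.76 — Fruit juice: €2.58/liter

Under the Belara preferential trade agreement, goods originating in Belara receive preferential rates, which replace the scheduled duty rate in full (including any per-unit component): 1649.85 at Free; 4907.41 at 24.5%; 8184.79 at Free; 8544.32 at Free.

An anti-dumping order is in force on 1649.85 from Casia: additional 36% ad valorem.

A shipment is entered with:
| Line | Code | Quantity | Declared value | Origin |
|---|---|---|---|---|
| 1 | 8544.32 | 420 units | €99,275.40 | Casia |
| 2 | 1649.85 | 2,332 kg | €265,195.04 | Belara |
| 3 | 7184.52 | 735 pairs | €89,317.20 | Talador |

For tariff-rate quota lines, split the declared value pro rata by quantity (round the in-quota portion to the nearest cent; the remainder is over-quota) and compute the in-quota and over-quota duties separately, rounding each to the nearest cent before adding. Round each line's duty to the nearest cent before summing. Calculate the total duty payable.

€10,040.02

Line 1 (8544.32, Casia, 420 units, €99,275.40):
Base rate for 8544.32 is 5% + €0.39/unit.
8544.32 has an FTA preferential rate, but origin Casia is not Belara; base rate stands.
Duty = €99,275.40 × 5% + 420 × €0.39 = €5,127.57.
Line 2 (1649.85, Belara, 2,332 kg, €265,195.04):
Base rate for 1649.85 is €6.78/kg.
Origin Belara qualifies under the Eriania–Belara agreement and 1649.85 is covered: preferential rate Free applies instead.
The additional-duty order on 1649.85 targets Casia, not Belara; it does not apply.
Duty = €265,195.04 × 0% = €0.00.
Line 3 (7184.52, Talador, 735 pairs, €89,317.20):
Code 7184.52 is under a tariff-rate quota (threshold 1,058 pairs). Quantity 735 pairs is within the quota, so the in-quota rate 5.5% applies to the full value.
Duty = €89,317.20 × 5.5% = €4,912.45.
Total = €5,127.57 + €0.00 + €4,912.45 = €10,040.02.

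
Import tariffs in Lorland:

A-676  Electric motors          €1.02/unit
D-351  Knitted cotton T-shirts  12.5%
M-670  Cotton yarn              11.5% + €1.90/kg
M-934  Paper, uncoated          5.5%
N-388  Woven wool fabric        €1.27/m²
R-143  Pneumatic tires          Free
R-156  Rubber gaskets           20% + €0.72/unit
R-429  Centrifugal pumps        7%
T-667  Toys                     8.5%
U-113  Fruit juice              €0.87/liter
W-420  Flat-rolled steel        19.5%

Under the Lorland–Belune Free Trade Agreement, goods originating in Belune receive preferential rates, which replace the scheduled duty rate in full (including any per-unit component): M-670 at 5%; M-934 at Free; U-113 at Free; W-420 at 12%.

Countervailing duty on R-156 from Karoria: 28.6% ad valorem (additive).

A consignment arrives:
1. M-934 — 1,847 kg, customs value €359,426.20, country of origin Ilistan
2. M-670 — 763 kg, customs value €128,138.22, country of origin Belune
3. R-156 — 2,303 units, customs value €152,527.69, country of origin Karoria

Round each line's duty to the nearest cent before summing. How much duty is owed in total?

Line 1 (M-934, Ilistan, 1,847 kg, €359,426.20):
Base rate for M-934 is 5.5%.
M-934 has an FTA preferential rate, but origin Ilistan is not Belune; base rate stands.
Duty = €359,426.20 × 5.5% = €19,768.44.
Line 2 (M-670, Belune, 763 kg, €128,138.22):
Base rate for M-670 is 11.5% + €1.90/kg.
Origin Belune qualifies under the Lorland–Belune agreement and M-670 is covered: preferential rate 5% applies instead.
Duty = €128,138.22 × 5% = €6,406.91.
Line 3 (R-156, Karoria, 2,303 units, €152,527.69):
Base rate for R-156 is 20% + €0.72/unit.
Additional duty on R-156 from Karoria: +28.6%. Applied ad valorem rate: 20% + 28.6% = 48.6%.
Duty = €152,527.69 × 48.6% + 2,303 × €0.72 = €75,786.62.
Total = €19,768.44 + €6,406.91 + €75,786.62 = €101,961.97.

€101,961.97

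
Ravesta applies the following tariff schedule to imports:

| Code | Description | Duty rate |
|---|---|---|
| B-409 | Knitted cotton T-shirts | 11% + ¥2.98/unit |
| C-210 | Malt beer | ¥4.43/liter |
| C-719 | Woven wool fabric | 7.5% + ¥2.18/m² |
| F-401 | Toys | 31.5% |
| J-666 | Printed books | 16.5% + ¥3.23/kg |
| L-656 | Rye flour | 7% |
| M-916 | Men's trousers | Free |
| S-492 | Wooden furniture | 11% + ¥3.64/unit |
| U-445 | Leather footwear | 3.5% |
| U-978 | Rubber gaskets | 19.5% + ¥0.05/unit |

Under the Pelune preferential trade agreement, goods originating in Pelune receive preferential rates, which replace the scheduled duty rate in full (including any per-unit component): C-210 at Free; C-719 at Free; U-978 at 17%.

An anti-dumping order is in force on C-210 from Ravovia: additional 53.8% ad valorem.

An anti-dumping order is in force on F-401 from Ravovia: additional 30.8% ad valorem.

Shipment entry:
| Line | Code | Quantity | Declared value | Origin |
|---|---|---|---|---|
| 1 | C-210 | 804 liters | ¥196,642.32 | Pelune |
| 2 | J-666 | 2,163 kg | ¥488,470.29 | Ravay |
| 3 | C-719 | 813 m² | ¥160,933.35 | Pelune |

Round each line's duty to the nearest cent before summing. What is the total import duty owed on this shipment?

Line 1 (C-210, Pelune, 804 liters, ¥196,642.32):
Base rate for C-210 is ¥4.43/liter.
Origin Pelune qualifies under the Ravesta–Pelune agreement and C-210 is covered: preferential rate Free applies instead.
The additional-duty order on C-210 targets Ravovia, not Pelune; it does not apply.
Duty = ¥196,642.32 × 0% = ¥0.00.
Line 2 (J-666, Ravay, 2,163 kg, ¥488,470.29):
Base rate for J-666 is 16.5% + ¥3.23/kg.
Duty = ¥488,470.29 × 16.5% + 2,163 × ¥3.23 = ¥87,584.09.
Line 3 (C-719, Pelune, 813 m², ¥160,933.35):
Base rate for C-719 is 7.5% + ¥2.18/m².
Origin Pelune qualifies under the Ravesta–Pelune agreement and C-719 is covered: preferential rate Free applies instead.
Duty = ¥160,933.35 × 0% = ¥0.00.
Total = ¥0.00 + ¥87,584.09 + ¥0.00 = ¥87,584.09.

¥87,584.09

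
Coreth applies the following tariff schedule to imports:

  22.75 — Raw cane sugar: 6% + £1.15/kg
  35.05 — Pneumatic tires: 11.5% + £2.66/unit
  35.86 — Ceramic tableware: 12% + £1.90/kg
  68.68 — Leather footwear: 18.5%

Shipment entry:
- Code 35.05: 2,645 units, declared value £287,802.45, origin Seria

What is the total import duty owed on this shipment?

Line 1 (35.05, Seria, 2,645 units, £287,802.45):
Base rate for 35.05 is 11.5% + £2.66/unit.
Duty = £287,802.45 × 11.5% + 2,645 × £2.66 = £40,132.98.

£40,132.98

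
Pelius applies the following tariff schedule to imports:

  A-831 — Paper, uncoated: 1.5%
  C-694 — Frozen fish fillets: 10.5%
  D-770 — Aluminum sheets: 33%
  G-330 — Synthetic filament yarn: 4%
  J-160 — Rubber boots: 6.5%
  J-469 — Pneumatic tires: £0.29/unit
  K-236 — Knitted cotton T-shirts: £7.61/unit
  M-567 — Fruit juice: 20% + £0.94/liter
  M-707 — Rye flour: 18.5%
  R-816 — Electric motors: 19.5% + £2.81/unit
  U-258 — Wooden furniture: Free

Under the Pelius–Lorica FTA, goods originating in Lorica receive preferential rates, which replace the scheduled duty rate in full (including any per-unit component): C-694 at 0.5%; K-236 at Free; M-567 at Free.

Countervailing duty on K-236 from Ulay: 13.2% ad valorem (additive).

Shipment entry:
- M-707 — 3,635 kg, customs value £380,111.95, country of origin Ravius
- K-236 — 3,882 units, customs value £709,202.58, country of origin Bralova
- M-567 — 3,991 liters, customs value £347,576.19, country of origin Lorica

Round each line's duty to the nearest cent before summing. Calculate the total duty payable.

£99,862.73

Line 1 (M-707, Ravius, 3,635 kg, £380,111.95):
Base rate for M-707 is 18.5%.
Duty = £380,111.95 × 18.5% = £70,320.71.
Line 2 (K-236, Bralova, 3,882 units, £709,202.58):
Base rate for K-236 is £7.61/unit.
K-236 has an FTA preferential rate, but origin Bralova is not Lorica; base rate stands.
The additional-duty order on K-236 targets Ulay, not Bralova; it does not apply.
Duty = 3,882 × £7.61 = £29,542.02.
Line 3 (M-567, Lorica, 3,991 liters, £347,576.19):
Base rate for M-567 is 20% + £0.94/liter.
Origin Lorica qualifies under the Pelius–Lorica agreement and M-567 is covered: preferential rate Free applies instead.
Duty = £347,576.19 × 0% = £0.00.
Total = £70,320.71 + £29,542.02 + £0.00 = £99,862.73.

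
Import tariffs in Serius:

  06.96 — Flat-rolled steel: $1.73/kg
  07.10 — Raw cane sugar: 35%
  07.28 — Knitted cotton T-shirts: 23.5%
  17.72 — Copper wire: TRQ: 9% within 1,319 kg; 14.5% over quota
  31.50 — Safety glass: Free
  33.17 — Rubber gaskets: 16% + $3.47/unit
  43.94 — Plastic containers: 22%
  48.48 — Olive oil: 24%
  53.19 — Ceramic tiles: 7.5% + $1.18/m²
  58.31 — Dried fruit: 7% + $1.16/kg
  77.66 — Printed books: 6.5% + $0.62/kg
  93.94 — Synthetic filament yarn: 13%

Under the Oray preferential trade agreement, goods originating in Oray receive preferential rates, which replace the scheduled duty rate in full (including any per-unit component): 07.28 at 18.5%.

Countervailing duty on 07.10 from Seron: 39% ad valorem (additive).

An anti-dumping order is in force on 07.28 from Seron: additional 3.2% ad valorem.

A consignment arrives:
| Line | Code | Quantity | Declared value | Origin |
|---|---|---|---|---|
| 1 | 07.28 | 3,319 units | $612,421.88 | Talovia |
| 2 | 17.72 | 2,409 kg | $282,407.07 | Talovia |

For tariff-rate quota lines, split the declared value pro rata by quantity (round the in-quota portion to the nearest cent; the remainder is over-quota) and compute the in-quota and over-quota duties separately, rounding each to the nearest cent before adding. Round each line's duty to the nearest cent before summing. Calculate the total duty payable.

$176,363.71

Line 1 (07.28, Talovia, 3,319 units, $612,421.88):
Base rate for 07.28 is 23.5%.
07.28 has an FTA preferential rate, but origin Talovia is not Oray; base rate stands.
The additional-duty order on 07.28 targets Seron, not Talovia; it does not apply.
Duty = $612,421.88 × 23.5% = $143,919.14.
Line 2 (17.72, Talovia, 2,409 kg, $282,407.07):
Code 17.72 is under a tariff-rate quota (threshold 1,319 kg). In-quota: 1,319 kg at 9%; over-quota: 1,090 kg at 14.5%.
Pro-rata value split: in-quota = $282,407.07 × 1,319/2,409 = $154,626.37; over-quota = $282,407.07 − $154,626.37 = $127,780.70.
In-quota duty = $154,626.37 × 9% = $13,916.37. Over-quota duty = $127,780.70 × 14.5% = $18,528.20.
Line duty = $13,916.37 + $18,528.20 = $32,444.57.
Total = $143,919.14 + $32,444.57 = $176,363.71.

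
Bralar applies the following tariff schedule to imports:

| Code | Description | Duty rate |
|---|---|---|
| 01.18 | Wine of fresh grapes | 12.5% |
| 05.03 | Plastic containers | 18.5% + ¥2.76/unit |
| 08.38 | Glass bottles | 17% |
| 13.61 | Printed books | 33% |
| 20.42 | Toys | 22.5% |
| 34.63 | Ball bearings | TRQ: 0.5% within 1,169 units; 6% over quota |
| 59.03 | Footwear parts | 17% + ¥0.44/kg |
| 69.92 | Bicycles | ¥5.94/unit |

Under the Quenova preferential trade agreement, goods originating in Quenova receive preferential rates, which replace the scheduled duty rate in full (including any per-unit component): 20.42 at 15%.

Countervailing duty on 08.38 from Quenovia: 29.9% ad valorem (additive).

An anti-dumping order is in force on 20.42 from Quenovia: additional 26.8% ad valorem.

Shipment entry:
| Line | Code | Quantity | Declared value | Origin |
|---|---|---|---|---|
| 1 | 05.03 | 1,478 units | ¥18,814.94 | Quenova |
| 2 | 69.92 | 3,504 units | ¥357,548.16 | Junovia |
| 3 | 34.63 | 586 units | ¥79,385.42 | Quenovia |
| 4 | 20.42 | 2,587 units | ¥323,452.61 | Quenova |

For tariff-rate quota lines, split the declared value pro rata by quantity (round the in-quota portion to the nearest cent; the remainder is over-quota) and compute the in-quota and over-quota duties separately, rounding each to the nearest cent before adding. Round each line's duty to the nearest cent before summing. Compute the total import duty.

Line 1 (05.03, Quenova, 1,478 units, ¥18,814.94):
Base rate for 05.03 is 18.5% + ¥2.76/unit.
Origin Quenova is the FTA partner but 05.03 is not on the preference list; base rate stands.
Duty = ¥18,814.94 × 18.5% + 1,478 × ¥2.76 = ¥7,560.04.
Line 2 (69.92, Junovia, 3,504 units, ¥357,548.16):
Base rate for 69.92 is ¥5.94/unit.
Duty = 3,504 × ¥5.94 = ¥20,813.76.
Line 3 (34.63, Quenovia, 586 units, ¥79,385.42):
Code 34.63 is under a tariff-rate quota (threshold 1,169 units). Quantity 586 units is within the quota, so the in-quota rate 0.5% applies to the full value.
Duty = ¥79,385.42 × 0.5% = ¥396.93.
Line 4 (20.42, Quenova, 2,587 units, ¥323,452.61):
Base rate for 20.42 is 22.5%.
Origin Quenova qualifies under the Bralar–Quenova agreement and 20.42 is covered: preferential rate 15% applies instead.
The additional-duty order on 20.42 targets Quenovia, not Quenova; it does not apply.
Duty = ¥323,452.61 × 15% = ¥48,517.89.
Total = ¥7,560.04 + ¥20,813.76 + ¥396.93 + ¥48,517.89 = ¥77,288.62.

¥77,288.62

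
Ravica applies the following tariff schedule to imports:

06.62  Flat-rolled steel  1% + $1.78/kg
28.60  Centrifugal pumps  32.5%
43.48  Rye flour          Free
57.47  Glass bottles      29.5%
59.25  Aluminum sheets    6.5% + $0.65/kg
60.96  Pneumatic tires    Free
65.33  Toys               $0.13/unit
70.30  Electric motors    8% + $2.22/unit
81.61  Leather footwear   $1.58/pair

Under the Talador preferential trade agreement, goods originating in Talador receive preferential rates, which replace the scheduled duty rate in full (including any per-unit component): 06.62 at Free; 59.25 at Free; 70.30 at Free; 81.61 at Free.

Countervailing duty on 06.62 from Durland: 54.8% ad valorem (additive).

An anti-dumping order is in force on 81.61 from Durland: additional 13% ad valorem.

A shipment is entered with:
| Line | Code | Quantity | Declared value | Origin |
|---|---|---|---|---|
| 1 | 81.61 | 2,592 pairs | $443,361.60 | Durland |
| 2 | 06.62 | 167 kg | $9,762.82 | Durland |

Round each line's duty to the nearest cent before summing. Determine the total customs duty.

$67,477.28

Line 1 (81.61, Durland, 2,592 pairs, $443,361.60):
Base rate for 81.61 is $1.58/pair.
81.61 has an FTA preferential rate, but origin Durland is not Talador; base rate stands.
Additional duty on 81.61 from Durland: +13% ad valorem. Applied ad valorem rate = 13%.
Duty = $443,361.60 × 13% + 2,592 × $1.58 = $61,732.37.
Line 2 (06.62, Durland, 167 kg, $9,762.82):
Base rate for 06.62 is 1% + $1.78/kg.
06.62 has an FTA preferential rate, but origin Durland is not Talador; base rate stands.
Additional duty on 06.62 from Durland: +54.8%. Applied ad valorem rate: 1% + 54.8% = 55.8%.
Duty = $9,762.82 × 55.8% + 167 × $1.78 = $5,744.91.
Total = $61,732.37 + $5,744.91 = $67,477.28.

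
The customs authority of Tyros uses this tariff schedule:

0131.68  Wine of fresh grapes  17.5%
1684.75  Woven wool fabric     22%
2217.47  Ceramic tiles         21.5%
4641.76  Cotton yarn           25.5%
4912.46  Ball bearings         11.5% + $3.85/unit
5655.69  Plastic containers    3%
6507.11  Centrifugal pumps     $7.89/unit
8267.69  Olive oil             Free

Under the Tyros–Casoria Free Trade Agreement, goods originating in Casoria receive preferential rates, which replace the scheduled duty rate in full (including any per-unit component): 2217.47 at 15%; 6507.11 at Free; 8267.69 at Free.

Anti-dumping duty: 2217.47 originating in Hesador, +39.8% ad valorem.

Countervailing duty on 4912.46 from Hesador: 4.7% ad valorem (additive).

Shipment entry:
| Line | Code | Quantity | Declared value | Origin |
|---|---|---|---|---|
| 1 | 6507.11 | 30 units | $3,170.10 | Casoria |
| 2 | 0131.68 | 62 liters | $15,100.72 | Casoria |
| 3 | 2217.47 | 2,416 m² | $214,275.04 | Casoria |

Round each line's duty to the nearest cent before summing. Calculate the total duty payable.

$34,783.89

Line 1 (6507.11, Casoria, 30 units, $3,170.10):
Base rate for 6507.11 is $7.89/unit.
Origin Casoria qualifies under the Tyros–Casoria agreement and 6507.11 is covered: preferential rate Free applies instead.
Duty = $3,170.10 × 0% = $0.00.
Line 2 (0131.68, Casoria, 62 liters, $15,100.72):
Base rate for 0131.68 is 17.5%.
Origin Casoria is the FTA partner but 0131.68 is not on the preference list; base rate stands.
Duty = $15,100.72 × 17.5% = $2,642.63.
Line 3 (2217.47, Casoria, 2,416 m², $214,275.04):
Base rate for 2217.47 is 21.5%.
Origin Casoria qualifies under the Tyros–Casoria agreement and 2217.47 is covered: preferential rate 15% applies instead.
The additional-duty order on 2217.47 targets Hesador, not Casoria; it does not apply.
Duty = $214,275.04 × 15% = $32,141.26.
Total = $0.00 + $2,642.63 + $32,141.26 = $34,783.89.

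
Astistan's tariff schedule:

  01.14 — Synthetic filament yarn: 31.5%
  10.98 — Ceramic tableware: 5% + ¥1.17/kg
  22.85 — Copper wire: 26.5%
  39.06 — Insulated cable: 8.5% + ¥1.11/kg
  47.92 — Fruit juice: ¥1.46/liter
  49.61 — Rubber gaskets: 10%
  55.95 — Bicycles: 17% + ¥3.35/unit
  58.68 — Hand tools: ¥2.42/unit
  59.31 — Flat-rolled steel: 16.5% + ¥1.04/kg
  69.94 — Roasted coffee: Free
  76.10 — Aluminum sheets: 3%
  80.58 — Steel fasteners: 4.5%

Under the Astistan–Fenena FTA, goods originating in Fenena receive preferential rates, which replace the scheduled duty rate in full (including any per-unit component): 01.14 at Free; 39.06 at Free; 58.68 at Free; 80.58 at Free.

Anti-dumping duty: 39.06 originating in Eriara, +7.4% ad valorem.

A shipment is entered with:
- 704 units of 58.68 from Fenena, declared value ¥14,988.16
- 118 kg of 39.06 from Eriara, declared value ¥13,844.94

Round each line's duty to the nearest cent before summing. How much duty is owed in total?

¥2,332.33

Line 1 (58.68, Fenena, 704 units, ¥14,988.16):
Base rate for 58.68 is ¥2.42/unit.
Origin Fenena qualifies under the Astistan–Fenena agreement and 58.68 is covered: preferential rate Free applies instead.
Duty = ¥14,988.16 × 0% = ¥0.00.
Line 2 (39.06, Eriara, 118 kg, ¥13,844.94):
Base rate for 39.06 is 8.5% + ¥1.11/kg.
39.06 has an FTA preferential rate, but origin Eriara is not Fenena; base rate stands.
Additional duty on 39.06 from Eriara: +7.4%. Applied ad valorem rate: 8.5% + 7.4% = 15.9%.
Duty = ¥13,844.94 × 15.9% + 118 × ¥1.11 = ¥2,332.33.
Total = ¥0.00 + ¥2,332.33 = ¥2,332.33.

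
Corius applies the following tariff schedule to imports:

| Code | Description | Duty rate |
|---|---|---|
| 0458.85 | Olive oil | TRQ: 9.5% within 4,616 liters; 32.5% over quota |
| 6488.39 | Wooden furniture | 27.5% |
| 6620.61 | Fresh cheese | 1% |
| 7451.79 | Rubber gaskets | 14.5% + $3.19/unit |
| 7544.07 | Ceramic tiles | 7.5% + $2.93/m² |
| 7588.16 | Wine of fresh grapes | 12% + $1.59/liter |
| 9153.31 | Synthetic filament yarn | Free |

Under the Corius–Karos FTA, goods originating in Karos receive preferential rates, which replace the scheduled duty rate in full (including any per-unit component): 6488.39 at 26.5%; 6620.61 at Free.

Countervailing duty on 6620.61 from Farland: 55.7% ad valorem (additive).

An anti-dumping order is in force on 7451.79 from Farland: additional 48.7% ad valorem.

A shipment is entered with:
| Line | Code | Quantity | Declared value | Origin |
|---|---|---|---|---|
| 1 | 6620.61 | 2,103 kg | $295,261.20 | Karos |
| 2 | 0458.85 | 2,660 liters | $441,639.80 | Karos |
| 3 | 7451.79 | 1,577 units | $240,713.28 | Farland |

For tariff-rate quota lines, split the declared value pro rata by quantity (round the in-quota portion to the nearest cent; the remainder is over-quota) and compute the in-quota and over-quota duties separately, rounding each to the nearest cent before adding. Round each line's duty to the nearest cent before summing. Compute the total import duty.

Line 1 (6620.61, Karos, 2,103 kg, $295,261.20):
Base rate for 6620.61 is 1%.
Origin Karos qualifies under the Corius–Karos agreement and 6620.61 is covered: preferential rate Free applies instead.
The additional-duty order on 6620.61 targets Farland, not Karos; it does not apply.
Duty = $295,261.20 × 0% = $0.00.
Line 2 (0458.85, Karos, 2,660 liters, $441,639.80):
Code 0458.85 is under a tariff-rate quota (threshold 4,616 liters). Quantity 2,660 liters is within the quota, so the in-quota rate 9.5% applies to the full value.
Duty = $441,639.80 × 9.5% = $41,955.78.
Line 3 (7451.79, Farland, 1,577 units, $240,713.28):
Base rate for 7451.79 is 14.5% + $3.19/unit.
Additional duty on 7451.79 from Farland: +48.7%. Applied ad valorem rate: 14.5% + 48.7% = 63.2%.
Duty = $240,713.28 × 63.2% + 1,577 × $3.19 = $157,161.42.
Total = $0.00 + $41,955.78 + $157,161.42 = $199,117.20.

$199,117.20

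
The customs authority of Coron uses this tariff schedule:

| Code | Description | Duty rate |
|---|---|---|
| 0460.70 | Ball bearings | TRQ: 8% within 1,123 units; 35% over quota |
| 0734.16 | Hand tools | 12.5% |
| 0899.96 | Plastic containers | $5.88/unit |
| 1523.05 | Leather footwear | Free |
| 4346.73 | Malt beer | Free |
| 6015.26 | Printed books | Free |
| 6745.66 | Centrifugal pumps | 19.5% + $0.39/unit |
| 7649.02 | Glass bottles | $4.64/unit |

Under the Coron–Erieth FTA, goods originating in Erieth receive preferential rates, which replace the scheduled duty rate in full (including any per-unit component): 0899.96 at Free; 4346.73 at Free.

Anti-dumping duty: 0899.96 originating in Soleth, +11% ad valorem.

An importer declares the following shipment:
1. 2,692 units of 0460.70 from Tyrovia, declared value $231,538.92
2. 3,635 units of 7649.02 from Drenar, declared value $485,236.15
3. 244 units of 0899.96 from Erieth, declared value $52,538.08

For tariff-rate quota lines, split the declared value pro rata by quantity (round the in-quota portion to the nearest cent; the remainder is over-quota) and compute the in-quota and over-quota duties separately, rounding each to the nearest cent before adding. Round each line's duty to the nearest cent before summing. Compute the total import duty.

$71,825.93

Line 1 (0460.70, Tyrovia, 2,692 units, $231,538.92):
Code 0460.70 is under a tariff-rate quota (threshold 1,123 units). In-quota: 1,123 units at 8%; over-quota: 1,569 units at 35%.
Pro-rata value split: in-quota = $231,538.92 × 1,123/2,692 = $96,589.23; over-quota = $231,538.92 − $96,589.23 = $134,949.69.
In-quota duty = $96,589.23 × 8% = $7,727.14. Over-quota duty = $134,949.69 × 35% = $47,232.39.
Line duty = $7,727.14 + $47,232.39 = $54,959.53.
Line 2 (7649.02, Drenar, 3,635 units, $485,236.15):
Base rate for 7649.02 is $4.64/unit.
Duty = 3,635 × $4.64 = $16,866.40.
Line 3 (0899.96, Erieth, 244 units, $52,538.08):
Base rate for 0899.96 is $5.88/unit.
Origin Erieth qualifies under the Coron–Erieth agreement and 0899.96 is covered: preferential rate Free applies instead.
The additional-duty order on 0899.96 targets Soleth, not Erieth; it does not apply.
Duty = $52,538.08 × 0% = $0.00.
Total = $54,959.53 + $16,866.40 + $0.00 = $71,825.93.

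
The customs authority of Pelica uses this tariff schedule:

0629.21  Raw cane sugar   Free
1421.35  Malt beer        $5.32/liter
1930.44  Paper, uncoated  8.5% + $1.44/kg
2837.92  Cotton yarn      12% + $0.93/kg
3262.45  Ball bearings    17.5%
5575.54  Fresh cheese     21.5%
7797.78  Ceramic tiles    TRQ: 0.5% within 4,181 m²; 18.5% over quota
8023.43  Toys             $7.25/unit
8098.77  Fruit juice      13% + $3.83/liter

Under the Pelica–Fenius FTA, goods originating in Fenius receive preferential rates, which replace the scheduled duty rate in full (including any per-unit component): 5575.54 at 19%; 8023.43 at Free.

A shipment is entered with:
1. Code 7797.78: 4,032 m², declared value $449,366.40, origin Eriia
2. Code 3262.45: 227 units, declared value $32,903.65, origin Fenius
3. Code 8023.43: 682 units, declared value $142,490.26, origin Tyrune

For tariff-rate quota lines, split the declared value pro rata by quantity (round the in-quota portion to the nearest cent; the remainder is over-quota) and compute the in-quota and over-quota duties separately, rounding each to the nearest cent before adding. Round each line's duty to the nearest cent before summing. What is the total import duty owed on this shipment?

$12,949.47

Line 1 (7797.78, Eriia, 4,032 m², $449,366.40):
Code 7797.78 is under a tariff-rate quota (threshold 4,181 m²). Quantity 4,032 m² is within the quota, so the in-quota rate 0.5% applies to the full value.
Duty = $449,366.40 × 0.5% = $2,246.83.
Line 2 (3262.45, Fenius, 227 units, $32,903.65):
Base rate for 3262.45 is 17.5%.
Origin Fenius is the FTA partner but 3262.45 is not on the preference list; base rate stands.
Duty = $32,903.65 × 17.5% = $5,758.14.
Line 3 (8023.43, Tyrune, 682 units, $142,490.26):
Base rate for 8023.43 is $7.25/unit.
8023.43 has an FTA preferential rate, but origin Tyrune is not Fenius; base rate stands.
Duty = 682 × $7.25 = $4,944.50.
Total = $2,246.83 + $5,758.14 + $4,944.50 = $12,949.47.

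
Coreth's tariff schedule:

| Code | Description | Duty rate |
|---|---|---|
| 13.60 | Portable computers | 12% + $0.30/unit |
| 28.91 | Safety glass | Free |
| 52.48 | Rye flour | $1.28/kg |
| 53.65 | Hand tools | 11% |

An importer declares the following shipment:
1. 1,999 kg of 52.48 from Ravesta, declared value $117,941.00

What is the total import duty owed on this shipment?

$2,558.72

Line 1 (52.48, Ravesta, 1,999 kg, $117,941.00):
Base rate for 52.48 is $1.28/kg.
Duty = 1,999 × $1.28 = $2,558.72.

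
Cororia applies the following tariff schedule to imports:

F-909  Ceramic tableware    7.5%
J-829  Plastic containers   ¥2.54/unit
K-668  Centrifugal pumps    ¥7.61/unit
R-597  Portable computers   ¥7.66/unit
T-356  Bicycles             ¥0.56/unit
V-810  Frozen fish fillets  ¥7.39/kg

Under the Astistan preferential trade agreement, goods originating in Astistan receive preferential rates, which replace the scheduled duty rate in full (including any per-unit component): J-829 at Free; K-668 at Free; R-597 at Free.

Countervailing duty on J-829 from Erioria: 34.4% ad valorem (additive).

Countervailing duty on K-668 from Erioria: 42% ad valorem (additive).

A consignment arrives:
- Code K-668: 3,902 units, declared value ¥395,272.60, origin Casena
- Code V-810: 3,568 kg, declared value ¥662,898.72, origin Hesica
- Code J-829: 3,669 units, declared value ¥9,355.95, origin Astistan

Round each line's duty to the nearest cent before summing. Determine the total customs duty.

¥56,061.74

Line 1 (K-668, Casena, 3,902 units, ¥395,272.60):
Base rate for K-668 is ¥7.61/unit.
K-668 has an FTA preferential rate, but origin Casena is not Astistan; base rate stands.
The additional-duty order on K-668 targets Erioria, not Casena; it does not apply.
Duty = 3,902 × ¥7.61 = ¥29,694.22.
Line 2 (V-810, Hesica, 3,568 kg, ¥662,898.72):
Base rate for V-810 is ¥7.39/kg.
Duty = 3,568 × ¥7.39 = ¥26,367.52.
Line 3 (J-829, Astistan, 3,669 units, ¥9,355.95):
Base rate for J-829 is ¥2.54/unit.
Origin Astistan qualifies under the Cororia–Astistan agreement and J-829 is covered: preferential rate Free applies instead.
The additional-duty order on J-829 targets Erioria, not Astistan; it does not apply.
Duty = ¥9,355.95 × 0% = ¥0.00.
Total = ¥29,694.22 + ¥26,367.52 + ¥0.00 = ¥56,061.74.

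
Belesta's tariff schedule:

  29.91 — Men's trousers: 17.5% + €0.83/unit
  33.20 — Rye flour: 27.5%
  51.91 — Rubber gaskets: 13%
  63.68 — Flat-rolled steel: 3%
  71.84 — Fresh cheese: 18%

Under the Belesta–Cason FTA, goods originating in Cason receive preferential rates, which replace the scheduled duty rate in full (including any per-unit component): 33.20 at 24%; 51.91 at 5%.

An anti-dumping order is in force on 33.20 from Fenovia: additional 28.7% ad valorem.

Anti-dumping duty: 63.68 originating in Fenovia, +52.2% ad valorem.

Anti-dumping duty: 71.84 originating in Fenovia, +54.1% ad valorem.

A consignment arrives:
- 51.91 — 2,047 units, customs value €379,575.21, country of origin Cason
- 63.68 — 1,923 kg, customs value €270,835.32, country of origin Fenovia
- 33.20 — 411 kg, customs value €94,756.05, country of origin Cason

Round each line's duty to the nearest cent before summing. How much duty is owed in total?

Line 1 (51.91, Cason, 2,047 units, €379,575.21):
Base rate for 51.91 is 13%.
Origin Cason qualifies under the Belesta–Cason agreement and 51.91 is covered: preferential rate 5% applies instead.
Duty = €379,575.21 × 5% = €18,978.76.
Line 2 (63.68, Fenovia, 1,923 kg, €270,835.32):
Base rate for 63.68 is 3%.
Additional duty on 63.68 from Fenovia: +52.2%. Applied ad valorem rate: 3% + 52.2% = 55.2%.
Duty = €270,835.32 × 55.2% = €149,501.10.
Line 3 (33.20, Cason, 411 kg, €94,756.05):
Base rate for 33.20 is 27.5%.
Origin Cason qualifies under the Belesta–Cason agreement and 33.20 is covered: preferential rate 24% applies instead.
The additional-duty order on 33.20 targets Fenovia, not Cason; it does not apply.
Duty = €94,756.05 × 24% = €22,741.45.
Total = €18,978.76 + €149,501.10 + €22,741.45 = €191,221.31.

€191,221.31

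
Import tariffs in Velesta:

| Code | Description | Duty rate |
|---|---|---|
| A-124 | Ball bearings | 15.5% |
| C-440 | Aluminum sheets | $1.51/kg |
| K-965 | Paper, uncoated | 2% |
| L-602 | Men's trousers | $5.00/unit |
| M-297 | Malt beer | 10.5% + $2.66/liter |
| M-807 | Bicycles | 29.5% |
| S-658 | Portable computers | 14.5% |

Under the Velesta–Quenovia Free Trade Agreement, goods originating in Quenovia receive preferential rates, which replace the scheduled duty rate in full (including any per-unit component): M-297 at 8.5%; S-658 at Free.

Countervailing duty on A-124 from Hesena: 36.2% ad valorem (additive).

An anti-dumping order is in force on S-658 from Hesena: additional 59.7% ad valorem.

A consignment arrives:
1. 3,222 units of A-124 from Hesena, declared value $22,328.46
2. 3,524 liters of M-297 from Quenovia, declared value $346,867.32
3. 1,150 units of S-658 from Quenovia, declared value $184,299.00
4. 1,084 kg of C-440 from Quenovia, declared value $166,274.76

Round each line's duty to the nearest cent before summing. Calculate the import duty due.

$42,664.37

Line 1 (A-124, Hesena, 3,222 units, $22,328.46):
Base rate for A-124 is 15.5%.
Additional duty on A-124 from Hesena: +36.2%. Applied ad valorem rate: 15.5% + 36.2% = 51.7%.
Duty = $22,328.46 × 51.7% = $11,543.81.
Line 2 (M-297, Quenovia, 3,524 liters, $346,867.32):
Base rate for M-297 is 10.5% + $2.66/liter.
Origin Quenovia qualifies under the Velesta–Quenovia agreement and M-297 is covered: preferential rate 8.5% applies instead.
Duty = $346,867.32 × 8.5% = $29,483.72.
Line 3 (S-658, Quenovia, 1,150 units, $184,299.00):
Base rate for S-658 is 14.5%.
Origin Quenovia qualifies under the Velesta–Quenovia agreement and S-658 is covered: preferential rate Free applies instead.
The additional-duty order on S-658 targets Hesena, not Quenovia; it does not apply.
Duty = $184,299.00 × 0% = $0.00.
Line 4 (C-440, Quenovia, 1,084 kg, $166,274.76):
Base rate for C-440 is $1.51/kg.
Origin Quenovia is the FTA partner but C-440 is not on the preference list; base rate stands.
Duty = 1,084 × $1.51 = $1,636.84.
Total = $11,543.81 + $29,483.72 + $0.00 + $1,636.84 = $42,664.37.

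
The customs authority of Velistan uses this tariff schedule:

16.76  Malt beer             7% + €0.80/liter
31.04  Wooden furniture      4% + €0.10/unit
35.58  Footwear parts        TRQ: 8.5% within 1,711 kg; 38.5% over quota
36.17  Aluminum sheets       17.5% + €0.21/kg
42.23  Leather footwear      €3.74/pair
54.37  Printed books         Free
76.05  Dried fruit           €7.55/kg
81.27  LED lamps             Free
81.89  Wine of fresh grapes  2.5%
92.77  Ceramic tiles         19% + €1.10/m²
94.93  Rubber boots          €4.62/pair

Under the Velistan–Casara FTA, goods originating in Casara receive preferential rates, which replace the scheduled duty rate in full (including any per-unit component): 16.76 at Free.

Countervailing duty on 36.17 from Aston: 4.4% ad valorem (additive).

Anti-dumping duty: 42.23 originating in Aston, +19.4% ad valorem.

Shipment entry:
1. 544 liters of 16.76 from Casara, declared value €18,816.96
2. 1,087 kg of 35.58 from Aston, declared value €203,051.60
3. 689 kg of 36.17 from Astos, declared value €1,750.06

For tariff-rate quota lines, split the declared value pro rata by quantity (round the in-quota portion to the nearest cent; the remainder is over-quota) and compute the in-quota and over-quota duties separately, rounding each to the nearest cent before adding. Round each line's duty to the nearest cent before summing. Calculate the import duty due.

Line 1 (16.76, Casara, 544 liters, €18,816.96):
Base rate for 16.76 is 7% + €0.80/liter.
Origin Casara qualifies under the Velistan–Casara agreement and 16.76 is covered: preferential rate Free applies instead.
Duty = €18,816.96 × 0% = €0.00.
Line 2 (35.58, Aston, 1,087 kg, €203,051.60):
Code 35.58 is under a tariff-rate quota (threshold 1,711 kg). Quantity 1,087 kg is within the quota, so the in-quota rate 8.5% applies to the full value.
Duty = €203,051.60 × 8.5% = €17,259.39.
Line 3 (36.17, Astos, 689 kg, €1,750.06):
Base rate for 36.17 is 17.5% + €0.21/kg.
The additional-duty order on 36.17 targets Aston, not Astos; it does not apply.
Duty = €1,750.06 × 17.5% + 689 × €0.21 = €450.95.
Total = €0.00 + €17,259.39 + €450.95 = €17,710.34.

€17,710.34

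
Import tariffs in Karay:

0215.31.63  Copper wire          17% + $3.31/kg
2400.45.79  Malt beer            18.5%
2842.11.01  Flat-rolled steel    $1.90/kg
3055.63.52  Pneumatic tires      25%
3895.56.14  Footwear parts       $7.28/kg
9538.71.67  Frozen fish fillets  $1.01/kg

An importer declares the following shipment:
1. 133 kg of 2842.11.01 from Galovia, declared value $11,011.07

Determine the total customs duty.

Line 1 (2842.11.01, Galovia, 133 kg, $11,011.07):
Base rate for 2842.11.01 is $1.90/kg.
Duty = 133 × $1.90 = $252.70.

$252.70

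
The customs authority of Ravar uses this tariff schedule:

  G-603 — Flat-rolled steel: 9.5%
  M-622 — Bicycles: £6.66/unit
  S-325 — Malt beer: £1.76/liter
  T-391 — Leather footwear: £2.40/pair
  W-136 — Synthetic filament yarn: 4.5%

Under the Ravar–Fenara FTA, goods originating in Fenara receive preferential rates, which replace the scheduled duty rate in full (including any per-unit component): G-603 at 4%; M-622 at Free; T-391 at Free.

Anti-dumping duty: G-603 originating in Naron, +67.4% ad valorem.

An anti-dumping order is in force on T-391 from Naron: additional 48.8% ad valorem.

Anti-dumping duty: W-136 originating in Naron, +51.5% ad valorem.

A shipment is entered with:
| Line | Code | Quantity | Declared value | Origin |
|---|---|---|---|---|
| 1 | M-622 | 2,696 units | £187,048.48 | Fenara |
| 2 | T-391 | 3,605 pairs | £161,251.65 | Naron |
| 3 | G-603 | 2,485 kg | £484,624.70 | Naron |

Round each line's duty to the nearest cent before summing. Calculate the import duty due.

Line 1 (M-622, Fenara, 2,696 units, £187,048.48):
Base rate for M-622 is £6.66/unit.
Origin Fenara qualifies under the Ravar–Fenara agreement and M-622 is covered: preferential rate Free applies instead.
Duty = £187,048.48 × 0% = £0.00.
Line 2 (T-391, Naron, 3,605 pairs, £161,251.65):
Base rate for T-391 is £2.40/pair.
T-391 has an FTA preferential rate, but origin Naron is not Fenara; base rate stands.
Additional duty on T-391 from Naron: +48.8% ad valorem. Applied ad valorem rate = 48.8%.
Duty = £161,251.65 × 48.8% + 3,605 × £2.40 = £87,342.81.
Line 3 (G-603, Naron, 2,485 kg, £484,624.70):
Base rate for G-603 is 9.5%.
G-603 has an FTA preferential rate, but origin Naron is not Fenara; base rate stands.
Additional duty on G-603 from Naron: +67.4%. Applied ad valorem rate: 9.5% + 67.4% = 76.9%.
Duty = £484,624.70 × 76.9% = £372,676.39.
Total = £0.00 + £87,342.81 + £372,676.39 = £460,019.20.

£460,019.20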